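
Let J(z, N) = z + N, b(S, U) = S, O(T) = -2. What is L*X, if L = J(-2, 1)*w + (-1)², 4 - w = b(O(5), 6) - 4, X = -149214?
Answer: 1342926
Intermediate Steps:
J(z, N) = N + z
w = 10 (w = 4 - (-2 - 4) = 4 - 1*(-6) = 4 + 6 = 10)
L = -9 (L = (1 - 2)*10 + (-1)² = -1*10 + 1 = -10 + 1 = -9)
L*X = -9*(-149214) = 1342926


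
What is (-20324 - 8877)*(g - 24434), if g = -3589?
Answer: 818299623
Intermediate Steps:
(-20324 - 8877)*(g - 24434) = (-20324 - 8877)*(-3589 - 24434) = -29201*(-28023) = 818299623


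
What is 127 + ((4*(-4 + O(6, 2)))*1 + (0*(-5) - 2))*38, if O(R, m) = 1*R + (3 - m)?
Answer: 507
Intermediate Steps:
O(R, m) = 3 + R - m (O(R, m) = R + (3 - m) = 3 + R - m)
127 + ((4*(-4 + O(6, 2)))*1 + (0*(-5) - 2))*38 = 127 + ((4*(-4 + (3 + 6 - 1*2)))*1 + (0*(-5) - 2))*38 = 127 + ((4*(-4 + (3 + 6 - 2)))*1 + (0 - 2))*38 = 127 + ((4*(-4 + 7))*1 - 2)*38 = 127 + ((4*3)*1 - 2)*38 = 127 + (12*1 - 2)*38 = 127 + (12 - 2)*38 = 127 + 10*38 = 127 + 380 = 507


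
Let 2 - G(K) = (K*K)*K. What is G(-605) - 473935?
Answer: 220971192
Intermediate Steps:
G(K) = 2 - K³ (G(K) = 2 - K*K*K = 2 - K²*K = 2 - K³)
G(-605) - 473935 = (2 - 1*(-605)³) - 473935 = (2 - 1*(-221445125)) - 473935 = (2 + 221445125) - 473935 = 221445127 - 473935 = 220971192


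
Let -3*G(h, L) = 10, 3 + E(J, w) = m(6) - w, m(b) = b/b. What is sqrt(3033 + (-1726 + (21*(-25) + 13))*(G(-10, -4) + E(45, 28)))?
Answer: sqrt(77633) ≈ 278.63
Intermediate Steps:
m(b) = 1
E(J, w) = -2 - w (E(J, w) = -3 + (1 - w) = -2 - w)
G(h, L) = -10/3 (G(h, L) = -1/3*10 = -10/3)
sqrt(3033 + (-1726 + (21*(-25) + 13))*(G(-10, -4) + E(45, 28))) = sqrt(3033 + (-1726 + (21*(-25) + 13))*(-10/3 + (-2 - 1*28))) = sqrt(3033 + (-1726 + (-525 + 13))*(-10/3 + (-2 - 28))) = sqrt(3033 + (-1726 - 512)*(-10/3 - 30)) = sqrt(3033 - 2238*(-100/3)) = sqrt(3033 + 74600) = sqrt(77633)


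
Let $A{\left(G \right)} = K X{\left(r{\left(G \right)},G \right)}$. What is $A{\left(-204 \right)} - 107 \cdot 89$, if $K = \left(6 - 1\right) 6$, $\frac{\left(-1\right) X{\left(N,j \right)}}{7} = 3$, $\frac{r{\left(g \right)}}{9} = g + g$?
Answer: $-10153$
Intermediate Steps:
$r{\left(g \right)} = 18 g$ ($r{\left(g \right)} = 9 \left(g + g\right) = 9 \cdot 2 g = 18 g$)
$X{\left(N,j \right)} = -21$ ($X{\left(N,j \right)} = \left(-7\right) 3 = -21$)
$K = 30$ ($K = \left(6 - 1\right) 6 = 5 \cdot 6 = 30$)
$A{\left(G \right)} = -630$ ($A{\left(G \right)} = 30 \left(-21\right) = -630$)
$A{\left(-204 \right)} - 107 \cdot 89 = -630 - 107 \cdot 89 = -630 - 9523 = -10153$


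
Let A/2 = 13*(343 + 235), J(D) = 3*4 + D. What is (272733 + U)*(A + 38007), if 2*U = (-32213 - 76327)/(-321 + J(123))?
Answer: 448875935880/31 ≈ 1.4480e+10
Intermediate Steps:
J(D) = 12 + D
A = 15028 (A = 2*(13*(343 + 235)) = 2*(13*578) = 2*7514 = 15028)
U = 9045/31 (U = ((-32213 - 76327)/(-321 + (12 + 123)))/2 = (-108540/(-321 + 135))/2 = (-108540/(-186))/2 = (-108540*(-1/186))/2 = (½)*(18090/31) = 9045/31 ≈ 291.77)
(272733 + U)*(A + 38007) = (272733 + 9045/31)*(15028 + 38007) = (8463768/31)*53035 = 448875935880/31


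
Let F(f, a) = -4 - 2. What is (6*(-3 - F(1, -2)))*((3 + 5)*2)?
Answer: 288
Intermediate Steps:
F(f, a) = -6
(6*(-3 - F(1, -2)))*((3 + 5)*2) = (6*(-3 - 1*(-6)))*((3 + 5)*2) = (6*(-3 + 6))*(8*2) = (6*3)*16 = 18*16 = 288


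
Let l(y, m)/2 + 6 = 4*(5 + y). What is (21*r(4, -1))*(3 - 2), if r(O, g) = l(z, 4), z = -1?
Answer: 420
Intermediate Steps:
l(y, m) = 28 + 8*y (l(y, m) = -12 + 2*(4*(5 + y)) = -12 + 2*(20 + 4*y) = -12 + (40 + 8*y) = 28 + 8*y)
r(O, g) = 20 (r(O, g) = 28 + 8*(-1) = 28 - 8 = 20)
(21*r(4, -1))*(3 - 2) = (21*20)*(3 - 2) = 420*1 = 420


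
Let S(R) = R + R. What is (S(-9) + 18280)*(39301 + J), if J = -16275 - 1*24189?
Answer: -21238706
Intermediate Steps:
S(R) = 2*R
J = -40464 (J = -16275 - 24189 = -40464)
(S(-9) + 18280)*(39301 + J) = (2*(-9) + 18280)*(39301 - 40464) = (-18 + 18280)*(-1163) = 18262*(-1163) = -21238706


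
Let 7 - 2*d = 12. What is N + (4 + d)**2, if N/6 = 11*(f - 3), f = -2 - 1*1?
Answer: -1575/4 ≈ -393.75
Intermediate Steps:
d = -5/2 (d = 7/2 - 1/2*12 = 7/2 - 6 = -5/2 ≈ -2.5000)
f = -3 (f = -2 - 1 = -3)
N = -396 (N = 6*(11*(-3 - 3)) = 6*(11*(-6)) = 6*(-66) = -396)
N + (4 + d)**2 = -396 + (4 - 5/2)**2 = -396 + (3/2)**2 = -396 + 9/4 = -1575/4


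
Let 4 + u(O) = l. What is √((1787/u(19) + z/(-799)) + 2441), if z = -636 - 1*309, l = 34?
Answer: √1437407384010/23970 ≈ 50.018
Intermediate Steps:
u(O) = 30 (u(O) = -4 + 34 = 30)
z = -945 (z = -636 - 309 = -945)
√((1787/u(19) + z/(-799)) + 2441) = √((1787/30 - 945/(-799)) + 2441) = √((1787*(1/30) - 945*(-1/799)) + 2441) = √((1787/30 + 945/799) + 2441) = √(1456163/23970 + 2441) = √(59966933/23970) = √1437407384010/23970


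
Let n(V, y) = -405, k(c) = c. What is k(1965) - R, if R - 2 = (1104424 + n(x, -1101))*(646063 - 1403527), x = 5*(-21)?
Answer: 836254649779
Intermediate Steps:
x = -105
R = -836254647814 (R = 2 + (1104424 - 405)*(646063 - 1403527) = 2 + 1104019*(-757464) = 2 - 836254647816 = -836254647814)
k(1965) - R = 1965 - 1*(-836254647814) = 1965 + 836254647814 = 836254649779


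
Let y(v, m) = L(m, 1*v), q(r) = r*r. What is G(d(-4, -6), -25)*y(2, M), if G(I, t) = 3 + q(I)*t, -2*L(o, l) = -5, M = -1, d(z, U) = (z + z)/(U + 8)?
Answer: -1985/2 ≈ -992.50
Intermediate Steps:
q(r) = r²
d(z, U) = 2*z/(8 + U) (d(z, U) = (2*z)/(8 + U) = 2*z/(8 + U))
L(o, l) = 5/2 (L(o, l) = -½*(-5) = 5/2)
y(v, m) = 5/2
G(I, t) = 3 + t*I² (G(I, t) = 3 + I²*t = 3 + t*I²)
G(d(-4, -6), -25)*y(2, M) = (3 - 25*64/(8 - 6)²)*(5/2) = (3 - 25*(2*(-4)/2)²)*(5/2) = (3 - 25*(2*(-4)*(½))²)*(5/2) = (3 - 25*(-4)²)*(5/2) = (3 - 25*16)*(5/2) = (3 - 400)*(5/2) = -397*5/2 = -1985/2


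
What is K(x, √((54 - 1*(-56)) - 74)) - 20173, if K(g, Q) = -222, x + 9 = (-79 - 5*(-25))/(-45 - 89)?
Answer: -20395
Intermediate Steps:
x = -626/67 (x = -9 + (-79 - 5*(-25))/(-45 - 89) = -9 + (-79 + 125)/(-134) = -9 + 46*(-1/134) = -9 - 23/67 = -626/67 ≈ -9.3433)
K(x, √((54 - 1*(-56)) - 74)) - 20173 = -222 - 20173 = -20395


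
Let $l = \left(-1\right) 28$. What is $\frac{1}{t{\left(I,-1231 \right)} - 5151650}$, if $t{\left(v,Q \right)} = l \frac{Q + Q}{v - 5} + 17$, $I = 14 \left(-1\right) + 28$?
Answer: $- \frac{9}{46295761} \approx -1.944 \cdot 10^{-7}$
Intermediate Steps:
$I = 14$ ($I = -14 + 28 = 14$)
$l = -28$
$t{\left(v,Q \right)} = 17 - \frac{56 Q}{-5 + v}$ ($t{\left(v,Q \right)} = - 28 \frac{Q + Q}{v - 5} + 17 = - 28 \frac{2 Q}{-5 + v} + 17 = - \frac{56 Q}{-5 + v} + 17 = 17 - \frac{56 Q}{-5 + v}$)
$\frac{1}{t{\left(I,-1231 \right)} - 5151650} = \frac{1}{\frac{-85 - -68936 + 17 \cdot 14}{-5 + 14} - 5151650} = \frac{1}{\frac{-85 + 68936 + 238}{9} - 5151650} = \frac{1}{\frac{1}{9} \cdot 69089 - 5151650} = \frac{1}{\frac{69089}{9} - 5151650} = \frac{1}{- \frac{46295761}{9}} = - \frac{9}{46295761}$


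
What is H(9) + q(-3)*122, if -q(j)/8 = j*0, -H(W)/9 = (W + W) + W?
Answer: -243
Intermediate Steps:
H(W) = -27*W (H(W) = -9*((W + W) + W) = -9*(2*W + W) = -27*W)
q(j) = 0 (q(j) = -8*j*0 = -8*0 = 0)
H(9) + q(-3)*122 = -27*9 + 0*122 = -243 + 0 = -243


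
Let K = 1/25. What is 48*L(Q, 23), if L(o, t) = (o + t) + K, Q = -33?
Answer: -11952/25 ≈ -478.08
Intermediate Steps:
K = 1/25 ≈ 0.040000
L(o, t) = 1/25 + o + t (L(o, t) = (o + t) + 1/25 = 1/25 + o + t)
48*L(Q, 23) = 48*(1/25 - 33 + 23) = 48*(-249/25) = -11952/25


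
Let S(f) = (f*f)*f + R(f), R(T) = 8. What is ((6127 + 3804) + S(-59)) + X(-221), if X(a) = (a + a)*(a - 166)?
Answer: -24386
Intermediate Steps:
S(f) = 8 + f³ (S(f) = (f*f)*f + 8 = f²*f + 8 = f³ + 8 = 8 + f³)
X(a) = 2*a*(-166 + a) (X(a) = (2*a)*(-166 + a) = 2*a*(-166 + a))
((6127 + 3804) + S(-59)) + X(-221) = ((6127 + 3804) + (8 + (-59)³)) + 2*(-221)*(-166 - 221) = (9931 + (8 - 205379)) + 2*(-221)*(-387) = (9931 - 205371) + 171054 = -195440 + 171054 = -24386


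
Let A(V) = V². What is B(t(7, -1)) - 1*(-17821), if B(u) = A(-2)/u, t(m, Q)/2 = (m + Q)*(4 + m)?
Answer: 588094/33 ≈ 17821.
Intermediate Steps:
t(m, Q) = 2*(4 + m)*(Q + m) (t(m, Q) = 2*((m + Q)*(4 + m)) = 2*((Q + m)*(4 + m)) = 2*((4 + m)*(Q + m)) = 2*(4 + m)*(Q + m))
B(u) = 4/u (B(u) = (-2)²/u = 4/u)
B(t(7, -1)) - 1*(-17821) = 4/(2*7² + 8*(-1) + 8*7 + 2*(-1)*7) - 1*(-17821) = 4/(2*49 - 8 + 56 - 14) + 17821 = 4/(98 - 8 + 56 - 14) + 17821 = 4/132 + 17821 = 4*(1/132) + 17821 = 1/33 + 17821 = 588094/33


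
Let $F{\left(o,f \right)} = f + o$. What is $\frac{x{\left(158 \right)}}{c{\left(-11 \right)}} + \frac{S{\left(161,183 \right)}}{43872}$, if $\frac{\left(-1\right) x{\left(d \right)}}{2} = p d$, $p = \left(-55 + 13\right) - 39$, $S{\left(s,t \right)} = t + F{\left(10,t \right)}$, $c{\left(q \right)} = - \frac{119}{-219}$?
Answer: $\frac{30740699209}{652596} \approx 47105.0$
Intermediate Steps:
$c{\left(q \right)} = \frac{119}{219}$ ($c{\left(q \right)} = \left(-119\right) \left(- \frac{1}{219}\right) = \frac{119}{219}$)
$S{\left(s,t \right)} = 10 + 2 t$ ($S{\left(s,t \right)} = t + \left(t + 10\right) = t + \left(10 + t\right) = 10 + 2 t$)
$p = -81$ ($p = -42 - 39 = -81$)
$x{\left(d \right)} = 162 d$ ($x{\left(d \right)} = - 2 \left(- 81 d\right) = 162 d$)
$\frac{x{\left(158 \right)}}{c{\left(-11 \right)}} + \frac{S{\left(161,183 \right)}}{43872} = \frac{162 \cdot 158}{\frac{119}{219}} + \frac{10 + 2 \cdot 183}{43872} = 25596 \cdot \frac{219}{119} + \left(10 + 366\right) \frac{1}{43872} = \frac{5605524}{119} + 376 \cdot \frac{1}{43872} = \frac{5605524}{119} + \frac{47}{5484} = \frac{30740699209}{652596}$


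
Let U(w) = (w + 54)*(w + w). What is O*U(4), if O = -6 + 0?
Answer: -2784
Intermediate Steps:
U(w) = 2*w*(54 + w) (U(w) = (54 + w)*(2*w) = 2*w*(54 + w))
O = -6
O*U(4) = -12*4*(54 + 4) = -12*4*58 = -6*464 = -2784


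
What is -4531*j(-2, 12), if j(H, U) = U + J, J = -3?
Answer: -40779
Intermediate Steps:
j(H, U) = -3 + U (j(H, U) = U - 3 = -3 + U)
-4531*j(-2, 12) = -4531*(-3 + 12) = -4531*9 = -40779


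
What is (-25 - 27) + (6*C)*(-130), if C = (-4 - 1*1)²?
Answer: -19552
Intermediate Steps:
C = 25 (C = (-4 - 1)² = (-5)² = 25)
(-25 - 27) + (6*C)*(-130) = (-25 - 27) + (6*25)*(-130) = -52 + 150*(-130) = -52 - 19500 = -19552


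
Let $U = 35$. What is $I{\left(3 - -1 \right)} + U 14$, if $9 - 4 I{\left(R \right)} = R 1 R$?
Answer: $\frac{1953}{4} \approx 488.25$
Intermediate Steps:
$I{\left(R \right)} = \frac{9}{4} - \frac{R^{2}}{4}$ ($I{\left(R \right)} = \frac{9}{4} - \frac{R 1 R}{4} = \frac{9}{4} - \frac{R R}{4} = \frac{9}{4} - \frac{R^{2}}{4}$)
$I{\left(3 - -1 \right)} + U 14 = \left(\frac{9}{4} - \frac{\left(3 - -1\right)^{2}}{4}\right) + 35 \cdot 14 = \left(\frac{9}{4} - \frac{\left(3 + 1\right)^{2}}{4}\right) + 490 = \left(\frac{9}{4} - \frac{4^{2}}{4}\right) + 490 = \left(\frac{9}{4} - 4\right) + 490 = - \frac{7}{4} + 490 = \frac{1953}{4}$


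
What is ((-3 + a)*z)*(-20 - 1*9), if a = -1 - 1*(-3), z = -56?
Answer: -1624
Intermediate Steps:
a = 2 (a = -1 + 3 = 2)
((-3 + a)*z)*(-20 - 1*9) = ((-3 + 2)*(-56))*(-20 - 1*9) = (-1*(-56))*(-20 - 9) = 56*(-29) = -1624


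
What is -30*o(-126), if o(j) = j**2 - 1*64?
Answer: -474360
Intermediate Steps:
o(j) = -64 + j**2 (o(j) = j**2 - 64 = -64 + j**2)
-30*o(-126) = -30*(-64 + (-126)**2) = -30*(-64 + 15876) = -30*15812 = -474360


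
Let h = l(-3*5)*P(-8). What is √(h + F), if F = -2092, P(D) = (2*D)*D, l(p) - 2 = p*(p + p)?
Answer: 6*√1549 ≈ 236.14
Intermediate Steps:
l(p) = 2 + 2*p² (l(p) = 2 + p*(p + p) = 2 + p*(2*p) = 2 + 2*p²)
P(D) = 2*D²
h = 57856 (h = (2 + 2*(-3*5)²)*(2*(-8)²) = (2 + 2*(-15)²)*(2*64) = (2 + 2*225)*128 = (2 + 450)*128 = 452*128 = 57856)
√(h + F) = √(57856 - 2092) = √55764 = 6*√1549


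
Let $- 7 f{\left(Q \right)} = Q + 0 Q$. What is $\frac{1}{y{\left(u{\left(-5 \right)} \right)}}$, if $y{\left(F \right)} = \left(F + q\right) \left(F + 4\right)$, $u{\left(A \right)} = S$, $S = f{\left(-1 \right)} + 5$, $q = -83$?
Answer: $- \frac{49}{34880} \approx -0.0014048$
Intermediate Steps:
$f{\left(Q \right)} = - \frac{Q}{7}$ ($f{\left(Q \right)} = - \frac{Q + 0 Q}{7} = - \frac{Q + 0}{7} = - \frac{Q}{7}$)
$S = \frac{36}{7}$ ($S = \left(- \frac{1}{7}\right) \left(-1\right) + 5 = \frac{1}{7} + 5 = \frac{36}{7} \approx 5.1429$)
$u{\left(A \right)} = \frac{36}{7}$
$y{\left(F \right)} = \left(-83 + F\right) \left(4 + F\right)$ ($y{\left(F \right)} = \left(F - 83\right) \left(F + 4\right) = \left(-83 + F\right) \left(4 + F\right)$)
$\frac{1}{y{\left(u{\left(-5 \right)} \right)}} = \frac{1}{-332 + \left(\frac{36}{7}\right)^{2} - \frac{2844}{7}} = \frac{1}{-332 + \frac{1296}{49} - \frac{2844}{7}} = \frac{1}{- \frac{34880}{49}} = - \frac{49}{34880}$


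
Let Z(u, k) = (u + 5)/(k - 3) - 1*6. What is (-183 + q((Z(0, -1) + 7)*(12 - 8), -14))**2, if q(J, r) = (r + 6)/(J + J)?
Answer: 32041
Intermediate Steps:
Z(u, k) = -6 + (5 + u)/(-3 + k) (Z(u, k) = (5 + u)/(-3 + k) - 6 = -6 + (5 + u)/(-3 + k))
q(J, r) = (6 + r)/(2*J) (q(J, r) = (6 + r)/((2*J)) = (6 + r)*(1/(2*J)) = (6 + r)/(2*J))
(-183 + q((Z(0, -1) + 7)*(12 - 8), -14))**2 = (-183 + (6 - 14)/(2*((((23 + 0 - 6*(-1))/(-3 - 1) + 7)*(12 - 8)))))**2 = (-183 + (1/2)*(-8)/(((23 + 0 + 6)/(-4) + 7)*4))**2 = (-183 + (1/2)*(-8)/((-1/4*29 + 7)*4))**2 = (-183 + (1/2)*(-8)/((-29/4 + 7)*4))**2 = (-183 + (1/2)*(-8)/(-1/4*4))**2 = (-183 + (1/2)*(-8)/(-1))**2 = (-183 + (1/2)*(-1)*(-8))**2 = (-183 + 4)**2 = (-179)**2 = 32041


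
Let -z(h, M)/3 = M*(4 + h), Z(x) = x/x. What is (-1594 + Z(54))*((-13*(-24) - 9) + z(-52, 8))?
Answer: -2317815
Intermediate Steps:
Z(x) = 1
z(h, M) = -3*M*(4 + h)
(-1594 + Z(54))*((-13*(-24) - 9) + z(-52, 8)) = (-1594 + 1)*((-13*(-24) - 9) - 3*8*(4 - 52)) = -1593*((312 - 9) - 3*8*(-48)) = -1593*(303 + 1152) = -1593*1455 = -2317815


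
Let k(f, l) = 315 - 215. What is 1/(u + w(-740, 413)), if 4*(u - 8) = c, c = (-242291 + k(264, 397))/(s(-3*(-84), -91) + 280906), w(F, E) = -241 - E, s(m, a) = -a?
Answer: -1123988/726338439 ≈ -0.0015475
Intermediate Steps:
k(f, l) = 100
c = -242191/280997 (c = (-242291 + 100)/(-1*(-91) + 280906) = -242191/(91 + 280906) = -242191/280997 ≈ -0.86190)
u = 8749713/1123988 (u = 8 + (1/4)*(-242191/280997) = 8 - 242191/1123988 = 8749713/1123988 ≈ 7.7845)
1/(u + w(-740, 413)) = 1/(8749713/1123988 + (-241 - 1*413)) = 1/(8749713/1123988 + (-241 - 413)) = 1/(8749713/1123988 - 654) = 1/(-726338439/1123988) = -1123988/726338439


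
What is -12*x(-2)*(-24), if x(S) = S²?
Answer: 1152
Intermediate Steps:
-12*x(-2)*(-24) = -12*(-2)²*(-24) = -48*(-24) = -12*(-96) = 1152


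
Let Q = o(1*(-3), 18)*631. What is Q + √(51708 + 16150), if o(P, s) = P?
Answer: -1893 + √67858 ≈ -1632.5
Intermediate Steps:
Q = -1893 (Q = (1*(-3))*631 = -3*631 = -1893)
Q + √(51708 + 16150) = -1893 + √(51708 + 16150) = -1893 + √67858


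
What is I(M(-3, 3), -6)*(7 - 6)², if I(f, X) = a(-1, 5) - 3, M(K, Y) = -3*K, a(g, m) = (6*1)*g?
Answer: -9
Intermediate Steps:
a(g, m) = 6*g
I(f, X) = -9 (I(f, X) = 6*(-1) - 3 = -6 - 3 = -9)
I(M(-3, 3), -6)*(7 - 6)² = -9*(7 - 6)² = -9*1² = -9*1 = -9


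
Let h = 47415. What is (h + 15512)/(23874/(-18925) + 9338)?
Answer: 1190893475/176697776 ≈ 6.7397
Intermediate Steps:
(h + 15512)/(23874/(-18925) + 9338) = (47415 + 15512)/(23874/(-18925) + 9338) = 62927/(23874*(-1/18925) + 9338) = 62927/(-23874/18925 + 9338) = 62927/(176697776/18925) = 62927*(18925/176697776) = 1190893475/176697776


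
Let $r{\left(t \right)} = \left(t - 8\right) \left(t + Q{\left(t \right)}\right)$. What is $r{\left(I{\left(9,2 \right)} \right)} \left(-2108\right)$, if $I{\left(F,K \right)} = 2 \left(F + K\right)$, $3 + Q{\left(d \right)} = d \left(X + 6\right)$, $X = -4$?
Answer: $-1859256$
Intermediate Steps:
$Q{\left(d \right)} = -3 + 2 d$ ($Q{\left(d \right)} = -3 + d \left(-4 + 6\right) = -3 + d 2 = -3 + 2 d$)
$I{\left(F,K \right)} = 2 F + 2 K$
$r{\left(t \right)} = \left(-8 + t\right) \left(-3 + 3 t\right)$ ($r{\left(t \right)} = \left(t - 8\right) \left(t + \left(-3 + 2 t\right)\right) = \left(-8 + t\right) \left(-3 + 3 t\right)$)
$r{\left(I{\left(9,2 \right)} \right)} \left(-2108\right) = \left(24 - 27 \left(2 \cdot 9 + 2 \cdot 2\right) + 3 \left(2 \cdot 9 + 2 \cdot 2\right)^{2}\right) \left(-2108\right) = \left(24 - 27 \left(18 + 4\right) + 3 \left(18 + 4\right)^{2}\right) \left(-2108\right) = \left(24 - 594 + 3 \cdot 22^{2}\right) \left(-2108\right) = \left(24 - 594 + 3 \cdot 484\right) \left(-2108\right) = \left(24 - 594 + 1452\right) \left(-2108\right) = 882 \left(-2108\right) = -1859256$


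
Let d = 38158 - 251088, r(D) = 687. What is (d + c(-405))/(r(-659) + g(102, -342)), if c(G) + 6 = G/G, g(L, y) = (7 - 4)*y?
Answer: 212935/339 ≈ 628.13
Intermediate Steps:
d = -212930
g(L, y) = 3*y
c(G) = -5 (c(G) = -6 + G/G = -6 + 1 = -5)
(d + c(-405))/(r(-659) + g(102, -342)) = (-212930 - 5)/(687 + 3*(-342)) = -212935/(687 - 1026) = -212935/(-339) = -212935*(-1/339) = 212935/339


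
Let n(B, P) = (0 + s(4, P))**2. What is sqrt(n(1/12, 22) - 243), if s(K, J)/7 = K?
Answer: sqrt(541) ≈ 23.259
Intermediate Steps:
s(K, J) = 7*K
n(B, P) = 784 (n(B, P) = (0 + 7*4)**2 = (0 + 28)**2 = 28**2 = 784)
sqrt(n(1/12, 22) - 243) = sqrt(784 - 243) = sqrt(541)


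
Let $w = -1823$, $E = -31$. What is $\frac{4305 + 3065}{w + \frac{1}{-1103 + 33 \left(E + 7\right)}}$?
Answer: $- \frac{6983075}{1727293} \approx -4.0428$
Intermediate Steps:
$\frac{4305 + 3065}{w + \frac{1}{-1103 + 33 \left(E + 7\right)}} = \frac{4305 + 3065}{-1823 + \frac{1}{-1103 + 33 \left(-31 + 7\right)}} = \frac{7370}{-1823 + \frac{1}{-1103 + 33 \left(-24\right)}} = \frac{7370}{-1823 + \frac{1}{-1103 - 792}} = \frac{7370}{-1823 + \frac{1}{-1895}} = \frac{7370}{-1823 - \frac{1}{1895}} = \frac{7370}{- \frac{3454586}{1895}} = 7370 \left(- \frac{1895}{3454586}\right) = - \frac{6983075}{1727293}$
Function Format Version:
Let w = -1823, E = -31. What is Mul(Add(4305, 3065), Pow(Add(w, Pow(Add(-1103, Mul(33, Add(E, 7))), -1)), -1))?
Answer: Rational(-6983075, 1727293) ≈ -4.0428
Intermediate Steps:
Mul(Add(4305, 3065), Pow(Add(w, Pow(Add(-1103, Mul(33, Add(E, 7))), -1)), -1)) = Mul(Add(4305, 3065), Pow(Add(-1823, Pow(Add(-1103, Mul(33, Add(-31, 7))), -1)), -1)) = Mul(7370, Pow(Add(-1823, Pow(Add(-1103, Mul(33, -24)), -1)), -1)) = Mul(7370, Pow(Add(-1823, Pow(Add(-1103, -792), -1)), -1)) = Mul(7370, Pow(Add(-1823, Pow(-1895, -1)), -1)) = Mul(7370, Pow(Add(-1823, Rational(-1, 1895)), -1)) = Mul(7370, Pow(Rational(-3454586, 1895), -1)) = Mul(7370, Rational(-1895, 3454586)) = Rational(-6983075, 1727293)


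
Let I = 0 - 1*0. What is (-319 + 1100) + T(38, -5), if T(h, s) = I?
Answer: 781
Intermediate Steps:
I = 0 (I = 0 + 0 = 0)
T(h, s) = 0
(-319 + 1100) + T(38, -5) = (-319 + 1100) + 0 = 781 + 0 = 781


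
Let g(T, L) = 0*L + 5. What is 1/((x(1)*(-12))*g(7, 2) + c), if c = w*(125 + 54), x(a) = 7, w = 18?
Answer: 1/2802 ≈ 0.00035689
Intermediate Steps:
g(T, L) = 5 (g(T, L) = 0 + 5 = 5)
c = 3222 (c = 18*(125 + 54) = 18*179 = 3222)
1/((x(1)*(-12))*g(7, 2) + c) = 1/((7*(-12))*5 + 3222) = 1/(-84*5 + 3222) = 1/(-420 + 3222) = 1/2802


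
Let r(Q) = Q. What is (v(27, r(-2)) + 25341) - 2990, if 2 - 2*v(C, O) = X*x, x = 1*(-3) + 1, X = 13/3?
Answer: 67069/3 ≈ 22356.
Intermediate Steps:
X = 13/3 (X = 13*(⅓) = 13/3 ≈ 4.3333)
x = -2 (x = -3 + 1 = -2)
v(C, O) = 16/3 (v(C, O) = 1 - 13*(-2)/6 = 1 - ½*(-26/3) = 1 + 13/3 = 16/3)
(v(27, r(-2)) + 25341) - 2990 = (16/3 + 25341) - 2990 = 76039/3 - 2990 = 67069/3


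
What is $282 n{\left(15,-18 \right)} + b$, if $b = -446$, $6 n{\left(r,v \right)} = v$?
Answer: $-1292$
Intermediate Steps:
$n{\left(r,v \right)} = \frac{v}{6}$
$282 n{\left(15,-18 \right)} + b = 282 \cdot \frac{1}{6} \left(-18\right) - 446 = 282 \left(-3\right) - 446 = -846 - 446 = -1292$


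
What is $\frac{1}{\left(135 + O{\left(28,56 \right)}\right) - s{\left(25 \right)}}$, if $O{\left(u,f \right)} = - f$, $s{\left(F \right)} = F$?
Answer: $\frac{1}{54} \approx 0.018519$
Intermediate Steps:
$\frac{1}{\left(135 + O{\left(28,56 \right)}\right) - s{\left(25 \right)}} = \frac{1}{\left(135 - 56\right) - 25} = \frac{1}{79 - 25} = \frac{1}{54}$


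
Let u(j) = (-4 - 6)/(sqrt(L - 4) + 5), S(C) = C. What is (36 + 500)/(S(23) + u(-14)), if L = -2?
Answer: 118456/4733 - 5360*I*sqrt(6)/14199 ≈ 25.028 - 0.92466*I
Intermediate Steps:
u(j) = -10/(5 + I*sqrt(6)) (u(j) = (-4 - 6)/(sqrt(-2 - 4) + 5) = -10/(sqrt(-6) + 5) = -10/(I*sqrt(6) + 5) = -10/(5 + I*sqrt(6)))
(36 + 500)/(S(23) + u(-14)) = (36 + 500)/(23 + (-50/31 + 10*I*sqrt(6)/31)) = 536/(663/31 + 10*I*sqrt(6)/31)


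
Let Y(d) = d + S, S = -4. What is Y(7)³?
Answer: 27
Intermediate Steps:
Y(d) = -4 + d (Y(d) = d - 4 = -4 + d)
Y(7)³ = (-4 + 7)³ = 3³ = 27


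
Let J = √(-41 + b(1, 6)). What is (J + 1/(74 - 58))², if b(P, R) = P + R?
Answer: -8703/256 + I*√34/8 ≈ -33.996 + 0.72887*I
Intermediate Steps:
J = I*√34 (J = √(-41 + (1 + 6)) = √(-41 + 7) = √(-34) = I*√34 ≈ 5.8309*I)
(J + 1/(74 - 58))² = (I*√34 + 1/(74 - 58))² = (I*√34 + 1/16)² = (1/16 + I*√34)²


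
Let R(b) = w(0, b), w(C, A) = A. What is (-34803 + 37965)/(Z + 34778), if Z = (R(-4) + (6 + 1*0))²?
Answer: 1/11 ≈ 0.090909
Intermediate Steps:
R(b) = b
Z = 4 (Z = (-4 + (6 + 1*0))² = (-4 + (6 + 0))² = (-4 + 6)² = 2² = 4)
(-34803 + 37965)/(Z + 34778) = (-34803 + 37965)/(4 + 34778) = 3162/34782 = 3162*(1/34782) = 1/11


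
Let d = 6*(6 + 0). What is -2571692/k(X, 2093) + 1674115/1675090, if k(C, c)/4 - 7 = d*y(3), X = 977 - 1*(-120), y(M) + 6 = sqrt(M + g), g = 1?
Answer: 215436648365/45897466 ≈ 4693.9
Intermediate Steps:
y(M) = -6 + sqrt(1 + M) (y(M) = -6 + sqrt(M + 1) = -6 + sqrt(1 + M))
d = 36 (d = 6*6 = 36)
X = 1097 (X = 977 + 120 = 1097)
k(C, c) = -548 (k(C, c) = 28 + 4*(36*(-6 + sqrt(1 + 3))) = 28 + 4*(36*(-6 + sqrt(4))) = 28 + 4*(36*(-6 + 2)) = 28 + 4*(36*(-4)) = 28 + 4*(-144) = 28 - 576 = -548)
-2571692/k(X, 2093) + 1674115/1675090 = -2571692/(-548) + 1674115/1675090 = -2571692*(-1/548) + 1674115*(1/1675090) = 642923/137 + 334823/335018 = 215436648365/45897466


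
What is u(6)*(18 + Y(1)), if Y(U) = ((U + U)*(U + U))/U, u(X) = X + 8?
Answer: 308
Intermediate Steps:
u(X) = 8 + X
Y(U) = 4*U (Y(U) = ((2*U)*(2*U))/U = (4*U**2)/U = 4*U)
u(6)*(18 + Y(1)) = (8 + 6)*(18 + 4*1) = 14*(18 + 4) = 14*22 = 308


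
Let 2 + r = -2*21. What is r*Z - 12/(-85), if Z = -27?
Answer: 100992/85 ≈ 1188.1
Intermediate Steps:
r = -44 (r = -2 - 2*21 = -2 - 42 = -44)
r*Z - 12/(-85) = -44*(-27) - 12/(-85) = 1188 - 12*(-1/85) = 1188 + 12/85 = 100992/85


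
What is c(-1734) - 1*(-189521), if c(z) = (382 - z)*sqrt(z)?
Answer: 189521 + 35972*I*sqrt(6) ≈ 1.8952e+5 + 88113.0*I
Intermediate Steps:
c(z) = sqrt(z)*(382 - z)
c(-1734) - 1*(-189521) = sqrt(-1734)*(382 - 1*(-1734)) - 1*(-189521) = (17*I*sqrt(6))*(382 + 1734) + 189521 = (17*I*sqrt(6))*2116 + 189521 = 35972*I*sqrt(6) + 189521 = 189521 + 35972*I*sqrt(6)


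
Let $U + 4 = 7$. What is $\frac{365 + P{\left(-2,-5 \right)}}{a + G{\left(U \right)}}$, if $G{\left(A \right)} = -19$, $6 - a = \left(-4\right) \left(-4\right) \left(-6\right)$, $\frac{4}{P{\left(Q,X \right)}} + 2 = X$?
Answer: $\frac{2551}{581} \approx 4.3907$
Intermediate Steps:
$P{\left(Q,X \right)} = \frac{4}{-2 + X}$
$U = 3$ ($U = -4 + 7 = 3$)
$a = 102$ ($a = 6 - \left(-4\right) \left(-4\right) \left(-6\right) = 6 - 16 \left(-6\right) = 6 - -96 = 6 + 96 = 102$)
$\frac{365 + P{\left(-2,-5 \right)}}{a + G{\left(U \right)}} = \frac{365 + \frac{4}{-2 - 5}}{102 - 19} = \frac{365 + \frac{4}{-7}}{83} = \left(365 + 4 \left(- \frac{1}{7}\right)\right) \frac{1}{83} = \left(365 - \frac{4}{7}\right) \frac{1}{83} = \frac{2551}{7} \cdot \frac{1}{83} = \frac{2551}{581}$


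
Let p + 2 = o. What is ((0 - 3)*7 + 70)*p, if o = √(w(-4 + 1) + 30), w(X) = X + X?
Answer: -98 + 98*√6 ≈ 142.05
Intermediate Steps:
w(X) = 2*X
o = 2*√6 (o = √(2*(-4 + 1) + 30) = √(2*(-3) + 30) = √(-6 + 30) = √24 = 2*√6 ≈ 4.8990)
p = -2 + 2*√6 ≈ 2.8990
((0 - 3)*7 + 70)*p = ((0 - 3)*7 + 70)*(-2 + 2*√6) = (-3*7 + 70)*(-2 + 2*√6) = (-21 + 70)*(-2 + 2*√6) = 49*(-2 + 2*√6) = -98 + 98*√6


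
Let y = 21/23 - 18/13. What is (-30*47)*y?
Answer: 198810/299 ≈ 664.92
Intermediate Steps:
y = -141/299 (y = 21*(1/23) - 18*1/13 = 21/23 - 18/13 = -141/299 ≈ -0.47157)
(-30*47)*y = -30*47*(-141/299) = -1410*(-141/299) = 198810/299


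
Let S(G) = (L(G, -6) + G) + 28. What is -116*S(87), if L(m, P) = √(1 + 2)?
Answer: -13340 - 116*√3 ≈ -13541.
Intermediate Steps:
L(m, P) = √3
S(G) = 28 + G + √3 (S(G) = (√3 + G) + 28 = (G + √3) + 28 = 28 + G + √3)
-116*S(87) = -116*(28 + 87 + √3) = -116*(115 + √3) = -13340 - 116*√3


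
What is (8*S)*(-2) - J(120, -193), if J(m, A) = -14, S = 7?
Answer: -98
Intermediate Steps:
(8*S)*(-2) - J(120, -193) = (8*7)*(-2) - 1*(-14) = 56*(-2) + 14 = -112 + 14 = -98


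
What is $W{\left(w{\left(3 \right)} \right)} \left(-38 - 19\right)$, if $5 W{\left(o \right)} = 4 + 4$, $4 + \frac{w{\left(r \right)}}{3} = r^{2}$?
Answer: $- \frac{456}{5} \approx -91.2$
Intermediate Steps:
$w{\left(r \right)} = -12 + 3 r^{2}$
$W{\left(o \right)} = \frac{8}{5}$ ($W{\left(o \right)} = \frac{4 + 4}{5} = \frac{1}{5} \cdot 8 = \frac{8}{5}$)
$W{\left(w{\left(3 \right)} \right)} \left(-38 - 19\right) = \frac{8 \left(-38 - 19\right)}{5} = \frac{8}{5} \left(-57\right) = - \frac{456}{5}$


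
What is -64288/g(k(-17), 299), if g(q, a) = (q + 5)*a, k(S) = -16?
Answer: 64288/3289 ≈ 19.546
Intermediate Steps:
g(q, a) = a*(5 + q) (g(q, a) = (5 + q)*a = a*(5 + q))
-64288/g(k(-17), 299) = -64288*1/(299*(5 - 16)) = -64288/(299*(-11)) = -64288/(-3289) = -64288*(-1/3289) = 64288/3289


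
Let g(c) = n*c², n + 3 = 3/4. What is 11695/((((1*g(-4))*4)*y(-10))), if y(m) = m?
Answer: 2339/288 ≈ 8.1215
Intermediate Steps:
n = -9/4 (n = -3 + 3/4 = -3 + 3*(¼) = -3 + ¾ = -9/4 ≈ -2.2500)
g(c) = -9*c²/4
11695/((((1*g(-4))*4)*y(-10))) = 11695/((((1*(-9/4*(-4)²))*4)*(-10))) = 11695/((((1*(-9/4*16))*4)*(-10))) = 11695/((((1*(-36))*4)*(-10))) = 11695/((-36*4*(-10))) = 11695/((-144*(-10))) = 11695/1440 = 11695*(1/1440) = 2339/288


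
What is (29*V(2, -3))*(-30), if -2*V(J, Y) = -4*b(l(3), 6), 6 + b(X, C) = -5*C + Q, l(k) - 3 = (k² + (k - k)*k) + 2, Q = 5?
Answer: 53940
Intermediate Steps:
l(k) = 5 + k² (l(k) = 3 + ((k² + (k - k)*k) + 2) = 3 + ((k² + 0*k) + 2) = 3 + ((k² + 0) + 2) = 3 + (k² + 2) = 3 + (2 + k²) = 5 + k²)
b(X, C) = -1 - 5*C (b(X, C) = -6 + (-5*C + 5) = -6 + (5 - 5*C) = -1 - 5*C)
V(J, Y) = -62 (V(J, Y) = -(-2)*(-1 - 5*6) = -(-2)*(-1 - 30) = -(-2)*(-31) = -½*124 = -62)
(29*V(2, -3))*(-30) = (29*(-62))*(-30) = -1798*(-30) = 53940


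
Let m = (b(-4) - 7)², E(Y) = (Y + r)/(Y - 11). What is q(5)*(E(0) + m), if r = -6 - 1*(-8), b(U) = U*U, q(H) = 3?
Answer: 2667/11 ≈ 242.45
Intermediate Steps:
b(U) = U²
r = 2 (r = -6 + 8 = 2)
E(Y) = (2 + Y)/(-11 + Y) (E(Y) = (Y + 2)/(Y - 11) = (2 + Y)/(-11 + Y))
m = 81 (m = ((-4)² - 7)² = (16 - 7)² = 9² = 81)
q(5)*(E(0) + m) = 3*((2 + 0)/(-11 + 0) + 81) = 3*(2/(-11) + 81) = 3*(-1/11*2 + 81) = 3*(-2/11 + 81) = 3*(889/11) = 2667/11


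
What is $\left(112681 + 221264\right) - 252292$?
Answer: $81653$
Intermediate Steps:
$\left(112681 + 221264\right) - 252292 = 333945 - 252292 = 81653$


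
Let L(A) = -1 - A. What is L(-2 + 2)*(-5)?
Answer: 5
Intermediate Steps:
L(-2 + 2)*(-5) = (-1 - (-2 + 2))*(-5) = (-1 - 1*0)*(-5) = (-1 + 0)*(-5) = -1*(-5) = 5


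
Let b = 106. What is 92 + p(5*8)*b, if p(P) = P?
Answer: 4332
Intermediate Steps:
92 + p(5*8)*b = 92 + (5*8)*106 = 92 + 40*106 = 92 + 4240 = 4332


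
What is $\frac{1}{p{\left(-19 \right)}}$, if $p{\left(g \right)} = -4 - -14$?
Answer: $\frac{1}{10} \approx 0.1$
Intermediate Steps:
$p{\left(g \right)} = 10$ ($p{\left(g \right)} = -4 + 14 = 10$)
$\frac{1}{p{\left(-19 \right)}} = \frac{1}{10}$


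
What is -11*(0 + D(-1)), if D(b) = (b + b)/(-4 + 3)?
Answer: -22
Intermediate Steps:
D(b) = -2*b (D(b) = (2*b)/(-1) = (2*b)*(-1) = -2*b)
-11*(0 + D(-1)) = -11*(0 - 2*(-1)) = -11*(0 + 2) = -11*2 = -22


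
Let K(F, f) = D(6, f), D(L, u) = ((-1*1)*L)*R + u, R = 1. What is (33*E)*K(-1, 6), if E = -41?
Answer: 0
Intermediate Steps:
D(L, u) = u - L (D(L, u) = ((-1*1)*L)*1 + u = -L*1 + u = -L + u = u - L)
K(F, f) = -6 + f (K(F, f) = f - 1*6 = f - 6 = -6 + f)
(33*E)*K(-1, 6) = (33*(-41))*(-6 + 6) = -1353*0 = 0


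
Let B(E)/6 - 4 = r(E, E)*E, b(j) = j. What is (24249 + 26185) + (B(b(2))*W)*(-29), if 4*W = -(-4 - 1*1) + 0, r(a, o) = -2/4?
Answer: 99563/2 ≈ 49782.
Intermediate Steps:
r(a, o) = -½ (r(a, o) = -2*¼ = -½)
W = 5/4 (W = (-(-4 - 1*1) + 0)/4 = (-(-4 - 1) + 0)/4 = (-1*(-5) + 0)/4 = (5 + 0)/4 = (¼)*5 = 5/4 ≈ 1.2500)
B(E) = 24 - 3*E (B(E) = 24 + 6*(-E/2) = 24 - 3*E)
(24249 + 26185) + (B(b(2))*W)*(-29) = (24249 + 26185) + ((24 - 3*2)*(5/4))*(-29) = 50434 + ((24 - 6)*(5/4))*(-29) = 50434 + (18*(5/4))*(-29) = 50434 + (45/2)*(-29) = 50434 - 1305/2 = 99563/2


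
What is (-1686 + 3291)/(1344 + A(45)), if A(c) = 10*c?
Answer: 535/598 ≈ 0.89465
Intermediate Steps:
(-1686 + 3291)/(1344 + A(45)) = (-1686 + 3291)/(1344 + 10*45) = 1605/(1344 + 450) = 1605/1794 = 1605*(1/1794) = 535/598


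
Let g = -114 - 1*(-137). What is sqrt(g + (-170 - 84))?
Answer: I*sqrt(231) ≈ 15.199*I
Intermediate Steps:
g = 23 (g = -114 + 137 = 23)
sqrt(g + (-170 - 84)) = sqrt(23 + (-170 - 84)) = sqrt(23 - 254) = sqrt(-231) = I*sqrt(231)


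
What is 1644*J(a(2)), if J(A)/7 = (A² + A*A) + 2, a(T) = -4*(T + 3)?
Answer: 9229416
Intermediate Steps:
a(T) = -12 - 4*T (a(T) = -4*(3 + T) = -12 - 4*T)
J(A) = 14 + 14*A² (J(A) = 7*((A² + A*A) + 2) = 7*((A² + A²) + 2) = 7*(2*A² + 2) = 7*(2 + 2*A²) = 14 + 14*A²)
1644*J(a(2)) = 1644*(14 + 14*(-12 - 4*2)²) = 1644*(14 + 14*(-12 - 8)²) = 1644*(14 + 14*(-20)²) = 1644*(14 + 14*400) = 1644*(14 + 5600) = 1644*5614 = 9229416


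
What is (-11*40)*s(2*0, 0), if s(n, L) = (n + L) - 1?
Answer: 440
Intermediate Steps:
s(n, L) = -1 + L + n (s(n, L) = (L + n) - 1 = -1 + L + n)
(-11*40)*s(2*0, 0) = (-11*40)*(-1 + 0 + 2*0) = -440*(-1 + 0 + 0) = -440*(-1) = 440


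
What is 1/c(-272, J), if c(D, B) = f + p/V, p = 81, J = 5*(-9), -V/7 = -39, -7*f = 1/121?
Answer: 11011/3254 ≈ 3.3838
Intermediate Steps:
f = -1/847 (f = -⅐/121 = -⅐*1/121 = -1/847 ≈ -0.0011806)
V = 273 (V = -7*(-39) = 273)
J = -45
c(D, B) = 3254/11011 (c(D, B) = -1/847 + 81/273 = -1/847 + 81*(1/273) = -1/847 + 27/91 = 3254/11011)
1/c(-272, J) = 1/(3254/11011) = 11011/3254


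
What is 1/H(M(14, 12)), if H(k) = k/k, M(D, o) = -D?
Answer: 1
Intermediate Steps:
H(k) = 1
1/H(M(14, 12)) = 1/1 = 1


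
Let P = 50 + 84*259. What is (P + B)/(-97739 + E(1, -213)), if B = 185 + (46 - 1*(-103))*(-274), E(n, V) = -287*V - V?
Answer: 3767/7279 ≈ 0.51752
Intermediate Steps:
P = 21806 (P = 50 + 21756 = 21806)
E(n, V) = -288*V
B = -40641 (B = 185 + (46 + 103)*(-274) = 185 + 149*(-274) = 185 - 40826 = -40641)
(P + B)/(-97739 + E(1, -213)) = (21806 - 40641)/(-97739 - 288*(-213)) = -18835/(-97739 + 61344) = -18835/(-36395) = -18835*(-1/36395) = 3767/7279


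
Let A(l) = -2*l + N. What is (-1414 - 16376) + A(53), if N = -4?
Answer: -17900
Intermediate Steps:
A(l) = -4 - 2*l (A(l) = -2*l - 4 = -4 - 2*l)
(-1414 - 16376) + A(53) = (-1414 - 16376) + (-4 - 2*53) = -17790 + (-4 - 106) = -17790 - 110 = -17900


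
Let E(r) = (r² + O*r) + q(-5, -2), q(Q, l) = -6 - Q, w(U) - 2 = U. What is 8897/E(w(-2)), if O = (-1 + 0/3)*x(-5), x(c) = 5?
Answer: -8897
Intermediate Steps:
w(U) = 2 + U
O = -5 (O = (-1 + 0/3)*5 = (-1 + 0*(⅓))*5 = (-1 + 0)*5 = -1*5 = -5)
E(r) = -1 + r² - 5*r (E(r) = (r² - 5*r) + (-6 - 1*(-5)) = (r² - 5*r) + (-6 + 5) = (r² - 5*r) - 1 = -1 + r² - 5*r)
8897/E(w(-2)) = 8897/(-1 + (2 - 2)² - 5*(2 - 2)) = 8897/(-1 + 0² - 5*0) = 8897/(-1 + 0 + 0) = 8897/(-1) = 8897*(-1) = -8897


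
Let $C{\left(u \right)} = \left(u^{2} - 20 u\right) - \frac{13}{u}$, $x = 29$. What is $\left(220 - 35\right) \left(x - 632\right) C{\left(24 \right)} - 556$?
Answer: $- \frac{85195283}{8} \approx -1.0649 \cdot 10^{7}$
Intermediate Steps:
$C{\left(u \right)} = u^{2} - 20 u - \frac{13}{u}$
$\left(220 - 35\right) \left(x - 632\right) C{\left(24 \right)} - 556 = \left(220 - 35\right) \left(29 - 632\right) \frac{-13 + 24^{2} \left(-20 + 24\right)}{24} - 556 = 185 \left(-603\right) \frac{-13 + 576 \cdot 4}{24} - 556 = - 111555 \frac{-13 + 2304}{24} - 556 = - 111555 \cdot \frac{1}{24} \cdot 2291 - 556 = \left(-111555\right) \frac{2291}{24} - 556 = - \frac{85190835}{8} - 556 = - \frac{85195283}{8}$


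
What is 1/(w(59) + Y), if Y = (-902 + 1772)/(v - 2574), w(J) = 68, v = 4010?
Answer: 718/49259 ≈ 0.014576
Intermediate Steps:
Y = 435/718 (Y = (-902 + 1772)/(4010 - 2574) = 870/1436 = 870*(1/1436) = 435/718 ≈ 0.60585)
1/(w(59) + Y) = 1/(68 + 435/718) = 1/(49259/718) = 718/49259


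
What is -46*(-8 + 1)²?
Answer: -2254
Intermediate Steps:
-46*(-8 + 1)² = -46*(-7)² = -46*49 = -2254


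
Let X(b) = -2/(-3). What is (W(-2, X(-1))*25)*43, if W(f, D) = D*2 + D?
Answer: 2150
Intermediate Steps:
X(b) = 2/3 (X(b) = -2*(-1/3) = 2/3)
W(f, D) = 3*D (W(f, D) = 2*D + D = 3*D)
(W(-2, X(-1))*25)*43 = ((3*(2/3))*25)*43 = (2*25)*43 = 50*43 = 2150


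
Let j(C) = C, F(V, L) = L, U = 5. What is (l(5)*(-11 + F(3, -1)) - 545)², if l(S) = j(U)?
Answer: 366025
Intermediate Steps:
l(S) = 5
(l(5)*(-11 + F(3, -1)) - 545)² = (5*(-11 - 1) - 545)² = (5*(-12) - 545)² = (-60 - 545)² = (-605)² = 366025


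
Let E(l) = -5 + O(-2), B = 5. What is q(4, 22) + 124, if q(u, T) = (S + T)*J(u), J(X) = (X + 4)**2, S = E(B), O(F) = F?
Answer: 1084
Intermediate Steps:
E(l) = -7 (E(l) = -5 - 2 = -7)
S = -7
J(X) = (4 + X)**2
q(u, T) = (4 + u)**2*(-7 + T) (q(u, T) = (-7 + T)*(4 + u)**2 = (4 + u)**2*(-7 + T))
q(4, 22) + 124 = (4 + 4)**2*(-7 + 22) + 124 = 8**2*15 + 124 = 64*15 + 124 = 960 + 124 = 1084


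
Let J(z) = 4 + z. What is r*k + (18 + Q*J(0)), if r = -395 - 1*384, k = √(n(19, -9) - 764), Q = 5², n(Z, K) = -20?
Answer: 118 - 21812*I ≈ 118.0 - 21812.0*I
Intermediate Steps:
Q = 25
k = 28*I (k = √(-20 - 764) = √(-784) = 28*I ≈ 28.0*I)
r = -779 (r = -395 - 384 = -779)
r*k + (18 + Q*J(0)) = -21812*I + (18 + 25*(4 + 0)) = -21812*I + (18 + 25*4) = -21812*I + (18 + 100) = -21812*I + 118 = 118 - 21812*I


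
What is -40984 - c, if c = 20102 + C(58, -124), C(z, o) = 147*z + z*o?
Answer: -62420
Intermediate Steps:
C(z, o) = 147*z + o*z
c = 21436 (c = 20102 + 58*(147 - 124) = 20102 + 58*23 = 20102 + 1334 = 21436)
-40984 - c = -40984 - 1*21436 = -40984 - 21436 = -62420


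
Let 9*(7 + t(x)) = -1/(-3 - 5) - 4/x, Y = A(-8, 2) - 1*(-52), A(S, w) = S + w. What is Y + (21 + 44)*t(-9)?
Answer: -262367/648 ≈ -404.89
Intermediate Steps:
Y = 46 (Y = (-8 + 2) - 1*(-52) = -6 + 52 = 46)
t(x) = -503/72 - 4/(9*x) (t(x) = -7 + (-1/(-3 - 5) - 4/x)/9 = -7 + (-1/(-8) - 4/x)/9 = -7 + (-1*(-⅛) - 4/x)/9 = -7 + (⅛ - 4/x)/9 = -7 + (1/72 - 4/(9*x)) = -503/72 - 4/(9*x))
Y + (21 + 44)*t(-9) = 46 + (21 + 44)*((1/72)*(-32 - 503*(-9))/(-9)) = 46 + 65*((1/72)*(-⅑)*(-32 + 4527)) = 46 + 65*((1/72)*(-⅑)*4495) = 46 + 65*(-4495/648) = 46 - 292175/648 = -262367/648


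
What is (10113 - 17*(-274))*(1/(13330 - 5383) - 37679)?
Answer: -4422954562252/7947 ≈ -5.5656e+8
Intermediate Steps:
(10113 - 17*(-274))*(1/(13330 - 5383) - 37679) = (10113 + 4658)*(1/7947 - 37679) = 14771*(1/7947 - 37679) = 14771*(-299435012/7947) = -4422954562252/7947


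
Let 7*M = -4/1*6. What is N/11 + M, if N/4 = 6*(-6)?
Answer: -1272/77 ≈ -16.519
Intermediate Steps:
N = -144 (N = 4*(6*(-6)) = 4*(-36) = -144)
M = -24/7 (M = (-4/1*6)/7 = (-4*1*6)/7 = (-4*6)/7 = (⅐)*(-24) = -24/7 ≈ -3.4286)
N/11 + M = -144/11 - 24/7 = -1272/77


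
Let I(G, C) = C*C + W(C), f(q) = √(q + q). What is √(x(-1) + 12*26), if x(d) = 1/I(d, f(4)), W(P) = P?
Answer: √(4994 + 1248*√2)/(2*√(4 + √2)) ≈ 17.666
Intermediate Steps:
f(q) = √2*√q (f(q) = √(2*q) = √2*√q)
I(G, C) = C + C² (I(G, C) = C*C + C = C² + C = C + C²)
x(d) = √2/(4*(1 + 2*√2)) (x(d) = 1/((√2*√4)*(1 + √2*√4)) = 1/((√2*2)*(1 + √2*2)) = 1/((2*√2)*(1 + 2*√2)) = 1/(2*√2*(1 + 2*√2)) = √2/(4*(1 + 2*√2)))
√(x(-1) + 12*26) = √((⅐ - √2/28) + 12*26) = √((⅐ - √2/28) + 312) = √(2185/7 - √2/28)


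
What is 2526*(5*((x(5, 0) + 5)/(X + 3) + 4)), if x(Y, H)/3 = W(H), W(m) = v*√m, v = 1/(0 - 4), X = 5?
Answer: 233655/4 ≈ 58414.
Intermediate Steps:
v = -¼ (v = 1/(-4) = -¼ ≈ -0.25000)
W(m) = -√m/4
x(Y, H) = -3*√H/4 (x(Y, H) = 3*(-√H/4) = -3*√H/4)
2526*(5*((x(5, 0) + 5)/(X + 3) + 4)) = 2526*(5*((-3*√0/4 + 5)/(5 + 3) + 4)) = 2526*(5*((-¾*0 + 5)/8 + 4)) = 2526*(5*((0 + 5)*(⅛) + 4)) = 2526*(5*(5*(⅛) + 4)) = 2526*(5*(5/8 + 4)) = 2526*(5*(37/8)) = 2526*(185/8) = 233655/4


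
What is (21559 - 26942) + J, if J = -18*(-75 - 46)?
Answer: -3205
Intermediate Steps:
J = 2178 (J = -18*(-121) = 2178)
(21559 - 26942) + J = (21559 - 26942) + 2178 = -5383 + 2178 = -3205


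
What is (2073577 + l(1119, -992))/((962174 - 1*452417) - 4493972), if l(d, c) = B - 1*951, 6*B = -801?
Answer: -828997/1593686 ≈ -0.52018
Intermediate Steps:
B = -267/2 (B = (⅙)*(-801) = -267/2 ≈ -133.50)
l(d, c) = -2169/2 (l(d, c) = -267/2 - 1*951 = -267/2 - 951 = -2169/2)
(2073577 + l(1119, -992))/((962174 - 1*452417) - 4493972) = (2073577 - 2169/2)/((962174 - 1*452417) - 4493972) = 4144985/(2*((962174 - 452417) - 4493972)) = 4144985/(2*(509757 - 4493972)) = (4144985/2)/(-3984215) = (4144985/2)*(-1/3984215) = -828997/1593686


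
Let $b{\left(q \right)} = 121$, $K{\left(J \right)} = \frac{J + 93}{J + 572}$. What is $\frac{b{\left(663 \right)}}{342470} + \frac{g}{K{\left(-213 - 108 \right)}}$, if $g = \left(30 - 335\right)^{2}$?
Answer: $- \frac{3998213090831}{39041580} \approx -1.0241 \cdot 10^{5}$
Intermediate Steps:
$K{\left(J \right)} = \frac{93 + J}{572 + J}$
$g = 93025$ ($g = \left(-305\right)^{2} = 93025$)
$\frac{b{\left(663 \right)}}{342470} + \frac{g}{K{\left(-213 - 108 \right)}} = \frac{121}{342470} + \frac{93025}{\frac{1}{572 - 321} \left(93 - 321\right)} = 121 \cdot \frac{1}{342470} + \frac{93025}{\frac{1}{572 - 321} \left(93 - 321\right)} = \frac{121}{342470} + \frac{93025}{\frac{1}{251} \left(-228\right)} = \frac{121}{342470} + \frac{93025}{- \frac{228}{251}} = \frac{121}{342470} + 93025 \left(- \frac{251}{228}\right) = \frac{121}{342470} - \frac{23349275}{228} = - \frac{3998213090831}{39041580}$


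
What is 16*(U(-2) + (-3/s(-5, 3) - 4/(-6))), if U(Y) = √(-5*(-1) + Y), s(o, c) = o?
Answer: 304/15 + 16*√3 ≈ 47.979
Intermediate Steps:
U(Y) = √(5 + Y)
16*(U(-2) + (-3/s(-5, 3) - 4/(-6))) = 16*(√(5 - 2) + (-3/(-5) - 4/(-6))) = 16*(√3 + (-3*(-⅕) - 4*(-⅙))) = 16*(√3 + (⅗ + ⅔)) = 16*(√3 + 19/15) = 16*(19/15 + √3) = 304/15 + 16*√3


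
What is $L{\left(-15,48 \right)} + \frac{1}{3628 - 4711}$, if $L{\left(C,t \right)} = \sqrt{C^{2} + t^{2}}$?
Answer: $- \frac{1}{1083} + 3 \sqrt{281} \approx 50.288$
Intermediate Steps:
$L{\left(-15,48 \right)} + \frac{1}{3628 - 4711} = \sqrt{\left(-15\right)^{2} + 48^{2}} + \frac{1}{3628 - 4711} = \sqrt{225 + 2304} + \frac{1}{-1083} = \sqrt{2529} - \frac{1}{1083} = 3 \sqrt{281} - \frac{1}{1083} = - \frac{1}{1083} + 3 \sqrt{281}$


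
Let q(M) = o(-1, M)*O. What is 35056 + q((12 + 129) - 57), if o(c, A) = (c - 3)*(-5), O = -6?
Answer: 34936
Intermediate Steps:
o(c, A) = 15 - 5*c (o(c, A) = (-3 + c)*(-5) = 15 - 5*c)
q(M) = -120 (q(M) = (15 - 5*(-1))*(-6) = (15 + 5)*(-6) = 20*(-6) = -120)
35056 + q((12 + 129) - 57) = 35056 - 120 = 34936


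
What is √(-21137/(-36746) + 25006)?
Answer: √33765591211298/36746 ≈ 158.13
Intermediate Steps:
√(-21137/(-36746) + 25006) = √(-21137*(-1/36746) + 25006) = √(21137/36746 + 25006) = √(918891613/36746) = √33765591211298/36746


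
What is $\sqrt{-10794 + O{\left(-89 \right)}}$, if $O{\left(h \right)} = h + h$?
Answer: $2 i \sqrt{2743} \approx 104.75 i$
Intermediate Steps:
$O{\left(h \right)} = 2 h$
$\sqrt{-10794 + O{\left(-89 \right)}} = \sqrt{-10794 + 2 \left(-89\right)} = \sqrt{-10794 - 178} = \sqrt{-10972} = 2 i \sqrt{2743}$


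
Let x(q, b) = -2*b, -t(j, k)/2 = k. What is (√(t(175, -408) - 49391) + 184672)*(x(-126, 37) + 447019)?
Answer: 82538227040 + 2234725*I*√1943 ≈ 8.2538e+10 + 9.8505e+7*I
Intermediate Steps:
t(j, k) = -2*k
(√(t(175, -408) - 49391) + 184672)*(x(-126, 37) + 447019) = (√(-2*(-408) - 49391) + 184672)*(-2*37 + 447019) = (√(816 - 49391) + 184672)*(-74 + 447019) = (√(-48575) + 184672)*446945 = (5*I*√1943 + 184672)*446945 = (184672 + 5*I*√1943)*446945 = 82538227040 + 2234725*I*√1943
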